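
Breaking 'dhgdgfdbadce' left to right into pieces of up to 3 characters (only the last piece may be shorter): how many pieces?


'dhgdgfdbadce' has 12 characters.
Chunking with max size 3:
  Chunk 1: 'dhg' (positions 0-2)
  Chunk 2: 'dgf' (positions 3-5)
  Chunk 3: 'dba' (positions 6-8)
  Chunk 4: 'dce' (positions 9-11)
Total chunks: ceil(12 / 3) = 4

4


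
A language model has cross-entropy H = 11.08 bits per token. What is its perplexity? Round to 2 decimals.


Perplexity formula: PP = 2^H
H = 11.08
PP = 2^11.08
Decompose: 2^11.08 = 2^11 * 2^0.08
2^11 = 2048, 2^0.08 ~ 1.0570180
PP ~ 2048 * 1.0570180 = 2164.7728640
Rounded to 2 decimals: 2164.77

2164.77


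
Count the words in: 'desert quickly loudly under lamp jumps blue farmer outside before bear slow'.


Counting words by splitting on spaces:
  Word 1: 'desert'
  Word 2: 'quickly'
  Word 3: 'loudly'
  Word 4: 'under'
  Word 5: 'lamp'
  Word 6: 'jumps'
  Word 7: 'blue'
  Word 8: 'farmer'
  Word 9: 'outside'
  Word 10: 'before'
  Word 11: 'bear'
  Word 12: 'slow'
Total words: 12

12


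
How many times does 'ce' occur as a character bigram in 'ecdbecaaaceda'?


Scanning 'ecdbecaaaceda' for bigram 'ce':
  Position 0: 'ec' -> no
  Position 1: 'cd' -> no
  Position 2: 'db' -> no
  Position 3: 'be' -> no
  Position 4: 'ec' -> no
  Position 5: 'ca' -> no
  Position 6: 'aa' -> no
  Position 7: 'aa' -> no
  Position 8: 'ac' -> no
  Position 9: 'ce' -> MATCH
  Position 10: 'ed' -> no
  Position 11: 'da' -> no
Total matches: 1

1


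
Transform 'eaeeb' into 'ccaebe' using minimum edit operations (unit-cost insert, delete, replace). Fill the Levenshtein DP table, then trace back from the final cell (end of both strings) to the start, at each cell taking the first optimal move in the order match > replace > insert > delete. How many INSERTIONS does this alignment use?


Edit distance = 4. Backtracking from cell (5, 6) with preference match > replace > insert > delete,
then listing the resulting alignment 'eaeeb' -> 'ccaebe' left to right:
  Step 1: insert 'c' [insertion #1]
  Step 2: replace e->c
  Step 3: keep 'a'
  Step 4: keep 'e'
  Step 5: replace e->b
  Step 6: replace b->e
Total insertions: 1

1


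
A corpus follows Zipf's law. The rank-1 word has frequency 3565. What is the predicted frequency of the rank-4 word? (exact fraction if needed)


Zipf's law: freq(rank) = f1 / rank
f1 = 3565, rank = 4
freq = 3565 / 4
GCD(3565, 4) = 1
Simplified: 3565/4

3565/4


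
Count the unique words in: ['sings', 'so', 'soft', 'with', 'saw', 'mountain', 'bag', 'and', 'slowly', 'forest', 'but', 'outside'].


Listing all tokens and tracking unique types:
  Token 1: 'sings' -> NEW (unique so far: 1)
  Token 2: 'so' -> NEW (unique so far: 2)
  Token 3: 'soft' -> NEW (unique so far: 3)
  Token 4: 'with' -> NEW (unique so far: 4)
  Token 5: 'saw' -> NEW (unique so far: 5)
  Token 6: 'mountain' -> NEW (unique so far: 6)
  Token 7: 'bag' -> NEW (unique so far: 7)
  Token 8: 'and' -> NEW (unique so far: 8)
  Token 9: 'slowly' -> NEW (unique so far: 9)
  Token 10: 'forest' -> NEW (unique so far: 10)
  Token 11: 'but' -> NEW (unique so far: 11)
  Token 12: 'outside' -> NEW (unique so far: 12)
Unique types: ('and', 'bag', 'but', 'forest', 'mountain', 'outside', 'saw', 'sings', 'slowly', 'so', 'soft', 'with')
Vocabulary size: 12

12


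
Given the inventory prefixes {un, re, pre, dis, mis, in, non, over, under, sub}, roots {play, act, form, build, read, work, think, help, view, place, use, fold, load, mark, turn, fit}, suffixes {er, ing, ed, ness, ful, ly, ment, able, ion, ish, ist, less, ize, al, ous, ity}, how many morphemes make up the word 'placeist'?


Segmenting 'placeist' against the inventory:
  'place' -> root (morpheme 1)
  'ist' -> suffix (morpheme 2)
Total morphemes: 2

2


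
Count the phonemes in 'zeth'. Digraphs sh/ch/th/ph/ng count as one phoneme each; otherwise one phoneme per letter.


Parsing 'zeth' greedily, digraphs first:
  'z' -> consonant phoneme (phonemes so far: 1)
  'e' -> vowel phoneme (phonemes so far: 2)
  'th' -> digraph (1 consonant phoneme) (phonemes so far: 3)
Total phonemes: 3

3


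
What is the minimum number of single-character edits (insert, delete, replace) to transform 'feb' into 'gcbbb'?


Building DP table for s1='feb' (len 3) and s2='gcbbb' (len 5):
       g  c  b  b  b
    0  1  2  3  4  5
  f 1  1  2  3  4  5
  e 2  2  2  3  4  5
  b 3  3  3  2  3  4
Edit distance = dp[3][5] = 4

4


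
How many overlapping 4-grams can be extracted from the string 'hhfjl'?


String 'hhfjl' has length L = 5.
Number of overlapping n-grams = L - n + 1
Substituting: 5 - 4 + 1 = 2

2


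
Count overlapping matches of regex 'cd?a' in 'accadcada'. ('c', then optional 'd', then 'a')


Pattern: cd?a means 'c', then optional 'd', then 'a'.
Scanning 'accadcada' position-by-position:
  Pos 0: window 'acc' -> no
  Pos 1: window 'cca' -> no
  Pos 2: window 'cad' -> MATCH
  Pos 3: window 'adc' -> no
  Pos 4: window 'dca' -> no
  Pos 5: window 'cad' -> MATCH
  Pos 6: window 'ada' -> no
  Pos 7: window 'da' -> no
  Pos 8: window 'a' -> no
Total matches: 2

2


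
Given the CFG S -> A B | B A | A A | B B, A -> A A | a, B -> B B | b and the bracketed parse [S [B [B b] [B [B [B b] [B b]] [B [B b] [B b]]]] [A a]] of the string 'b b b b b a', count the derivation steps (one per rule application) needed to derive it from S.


Every bracketed nonterminal node [X ...] in the tree is produced by exactly one rule application.
Reading the tree off as a leftmost derivation:
  Step 1: S  =>  B A   (applied S -> B A)
  Step 2: B A  =>  B B A   (applied B -> B B)
  Step 3: B B A  =>  b B A   (applied B -> b)
  Step 4: b B A  =>  b B B A   (applied B -> B B)
  Step 5: b B B A  =>  b B B B A   (applied B -> B B)
  Step 6: b B B B A  =>  b b B B A   (applied B -> b)
  Step 7: b b B B A  =>  b b b B A   (applied B -> b)
  Step 8: b b b B A  =>  b b b B B A   (applied B -> B B)
  Step 9: b b b B B A  =>  b b b b B A   (applied B -> b)
  Step 10: b b b b B A  =>  b b b b b A   (applied B -> b)
  Step 11: b b b b b A  =>  b b b b b a   (applied A -> a)
Final yield: b b b b b a
Total rewrite steps: 11

11


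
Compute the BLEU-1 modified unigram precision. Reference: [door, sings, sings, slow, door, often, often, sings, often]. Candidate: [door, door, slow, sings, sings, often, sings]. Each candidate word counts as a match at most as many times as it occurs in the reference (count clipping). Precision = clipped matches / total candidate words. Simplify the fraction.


Reference word counts: {'door': 2, 'often': 3, 'sings': 3, 'slow': 1}
Checking each candidate word (with clipping):
  'door' -> in reference (ref count 2, used 1/2) -> match (matches: 1)
  'door' -> in reference (ref count 2, used 2/2) -> match (matches: 2)
  'slow' -> in reference (ref count 1, used 1/1) -> match (matches: 3)
  'sings' -> in reference (ref count 3, used 1/3) -> match (matches: 4)
  'sings' -> in reference (ref count 3, used 2/3) -> match (matches: 5)
  'often' -> in reference (ref count 3, used 1/3) -> match (matches: 6)
  'sings' -> in reference (ref count 3, used 3/3) -> match (matches: 7)
Clipped matches: 7, Candidate length: 7
Precision = 7/7 = 1

1


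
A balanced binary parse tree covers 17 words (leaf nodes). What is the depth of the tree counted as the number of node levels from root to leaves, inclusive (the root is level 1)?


In a balanced binary tree with n leaves the deepest leaf is ceil(log2(n)) edges below the root,
so counting node levels inclusive of root and leaves gives ceil(log2(n)) + 1 levels.
log2(17) = 4.0875
ceil(4.0875) = 5
levels = 5 + 1 = 6

6


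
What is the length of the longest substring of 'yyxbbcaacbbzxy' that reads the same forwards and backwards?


Scanning 'yyxbbcaacbbzxy' for palindromic substrings.
Substring at positions 3-10: 'bbcaacbb'.
Check: reverse('bbcaacbb') = 'bbcaacbb' -> palindrome confirmed.
Neighbouring characters ('x' / 'z') break symmetry, so it cannot extend further.
No longer palindromic substring exists; longest length = 8

8


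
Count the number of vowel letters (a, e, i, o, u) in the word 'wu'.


Scanning each character of 'wu':
  Position 1: 'w' -> consonant (running count: 0)
  Position 2: 'u' -> vowel (running count: 1)
Total vowels: 1

1


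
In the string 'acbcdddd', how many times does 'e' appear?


Scanning 'acbcdddd' for 'e':
  No matches found.
Total occurrences of 'e': 0

0


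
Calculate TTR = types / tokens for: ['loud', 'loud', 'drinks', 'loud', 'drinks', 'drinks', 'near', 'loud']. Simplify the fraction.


Tokens: 8
Unique types: ('drinks', 'loud', 'near') = 3
TTR = 3/8
Already in lowest terms.

3/8


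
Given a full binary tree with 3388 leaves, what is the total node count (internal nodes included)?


Leaf nodes (terminals): 3388
Internal nodes = n - 1 = 3388 - 1 = 3387
Total = leaves + internal = 3388 + 3387 = 6775

6775


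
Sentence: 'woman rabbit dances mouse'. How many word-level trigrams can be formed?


Word trigrams from [4] words:
  Trigram 1: (woman rabbit dances)
  Trigram 2: (rabbit dances mouse)
Total word trigrams: 4 - 2 = 2

2


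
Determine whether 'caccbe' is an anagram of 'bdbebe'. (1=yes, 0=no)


Sort characters of 'caccbe': 'abccce'
Sort characters of 'bdbebe': 'bbbdee'
Sorted forms differ -> they are NOT anagrams
Result: 0

0


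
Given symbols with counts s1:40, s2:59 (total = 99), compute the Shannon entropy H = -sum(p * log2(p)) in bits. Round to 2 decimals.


Computing entropy H = -sum(p_i * log2(p_i)):
  s1: p = 40/99 = 0.4040, -p*log2(p) = 0.5283
  s2: p = 59/99 = 0.5960, -p*log2(p) = 0.4450
H = sum of terms = 0.9733
Rounded to 2 decimals: 0.97

0.97


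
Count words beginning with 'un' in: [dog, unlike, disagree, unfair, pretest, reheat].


Checking each word for prefix 'un':
  'dog' -> no (count: 0)
  'unlike' -> YES, starts with 'un' (count: 1)
  'disagree' -> no (count: 1)
  'unfair' -> YES, starts with 'un' (count: 2)
  'pretest' -> no (count: 2)
  'reheat' -> no (count: 2)
Total with prefix 'un': 2

2


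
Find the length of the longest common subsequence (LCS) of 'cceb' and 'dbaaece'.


DP table for LCS of 'cceb' and 'dbaaece':
       d  b  a  a  e  c  e
    0  0  0  0  0  0  0  0
  c 0  0  0  0  0  0  1  1
  c 0  0  0  0  0  0  1  1
  e 0  0  0  0  0  1  1  2
  b 0  0  1  1  1  1  1  2
LCS: 'ce'
LCS length = 2

2


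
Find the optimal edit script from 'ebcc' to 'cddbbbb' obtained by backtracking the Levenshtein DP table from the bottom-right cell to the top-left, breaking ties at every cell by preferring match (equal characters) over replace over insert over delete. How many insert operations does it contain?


Edit distance = 6. Backtracking from cell (4, 7) with preference match > replace > insert > delete,
then listing the resulting alignment 'ebcc' -> 'cddbbbb' left to right:
  Step 1: insert 'c' [insertion #1]
  Step 2: insert 'd' [insertion #2]
  Step 3: insert 'd' [insertion #3]
  Step 4: replace e->b
  Step 5: keep 'b'
  Step 6: replace c->b
  Step 7: replace c->b
Total insertions: 3

3


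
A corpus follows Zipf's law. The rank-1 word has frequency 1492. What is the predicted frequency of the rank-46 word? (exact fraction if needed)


Zipf's law: freq(rank) = f1 / rank
f1 = 1492, rank = 46
freq = 1492 / 46
GCD(1492, 46) = 2
Simplified: 746/23

746/23


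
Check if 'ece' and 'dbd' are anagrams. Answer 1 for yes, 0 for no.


Sort characters of 'ece': 'cee'
Sort characters of 'dbd': 'bdd'
Sorted forms differ -> they are NOT anagrams
Result: 0

0


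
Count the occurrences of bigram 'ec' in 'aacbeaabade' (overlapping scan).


Scanning 'aacbeaabade' for bigram 'ec':
  Position 0: 'aa' -> no
  Position 1: 'ac' -> no
  Position 2: 'cb' -> no
  Position 3: 'be' -> no
  Position 4: 'ea' -> no
  Position 5: 'aa' -> no
  Position 6: 'ab' -> no
  Position 7: 'ba' -> no
  Position 8: 'ad' -> no
  Position 9: 'de' -> no
Total matches: 0

0


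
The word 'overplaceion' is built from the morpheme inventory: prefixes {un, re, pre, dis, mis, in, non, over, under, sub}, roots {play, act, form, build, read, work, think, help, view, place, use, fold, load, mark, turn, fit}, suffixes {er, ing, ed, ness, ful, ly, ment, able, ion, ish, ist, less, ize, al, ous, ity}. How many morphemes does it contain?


Segmenting 'overplaceion' against the inventory:
  'over' -> prefix (morpheme 1)
  'place' -> root (morpheme 2)
  'ion' -> suffix (morpheme 3)
Total morphemes: 3

3


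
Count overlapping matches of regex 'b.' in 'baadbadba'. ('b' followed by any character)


Pattern: b. means 'b' followed by any character.
Scanning 'baadbadba' position-by-position:
  Pos 0: window 'ba' -> MATCH
  Pos 1: window 'aa' -> no
  Pos 2: window 'ad' -> no
  Pos 3: window 'db' -> no
  Pos 4: window 'ba' -> MATCH
  Pos 5: window 'ad' -> no
  Pos 6: window 'db' -> no
  Pos 7: window 'ba' -> MATCH
  Pos 8: window 'a' -> no
Total matches: 3

3


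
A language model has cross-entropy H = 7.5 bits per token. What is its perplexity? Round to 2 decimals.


Perplexity formula: PP = 2^H
H = 7.5
PP = 2^7.5
Decompose: 2^7.5 = 2^7 * 2^0.5 = 2^7 * sqrt(2)
2^7 = 128, sqrt(2) ~ 1.4142136
PP ~ 128 * 1.4142136 = 181.0193408
Rounded to 2 decimals: 181.02

181.02


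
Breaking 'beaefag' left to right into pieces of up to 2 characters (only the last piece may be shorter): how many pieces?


'beaefag' has 7 characters.
Chunking with max size 2:
  Chunk 1: 'be' (positions 0-1)
  Chunk 2: 'ae' (positions 2-3)
  Chunk 3: 'fa' (positions 4-5)
  Chunk 4: 'g' (positions 6-6)
Total chunks: ceil(7 / 2) = 4

4


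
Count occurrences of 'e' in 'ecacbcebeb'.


Scanning 'ecacbcebeb' for 'e':
  Position 0: 'e' -> MATCH (count: 1)
  Position 6: 'e' -> MATCH (count: 2)
  Position 8: 'e' -> MATCH (count: 3)
Total occurrences of 'e': 3

3


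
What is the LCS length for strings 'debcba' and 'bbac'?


DP table for LCS of 'debcba' and 'bbac':
       b  b  a  c
    0  0  0  0  0
  d 0  0  0  0  0
  e 0  0  0  0  0
  b 0  1  1  1  1
  c 0  1  1  1  2
  b 0  1  2  2  2
  a 0  1  2  3  3
LCS: 'bba'
LCS length = 3

3


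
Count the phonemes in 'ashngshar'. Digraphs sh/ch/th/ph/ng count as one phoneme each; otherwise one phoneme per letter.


Parsing 'ashngshar' greedily, digraphs first:
  'a' -> vowel phoneme (phonemes so far: 1)
  'sh' -> digraph (1 consonant phoneme) (phonemes so far: 2)
  'ng' -> digraph (1 consonant phoneme) (phonemes so far: 3)
  'sh' -> digraph (1 consonant phoneme) (phonemes so far: 4)
  'a' -> vowel phoneme (phonemes so far: 5)
  'r' -> consonant phoneme (phonemes so far: 6)
Total phonemes: 6

6


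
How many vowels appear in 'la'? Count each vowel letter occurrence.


Scanning each character of 'la':
  Position 1: 'l' -> consonant (running count: 0)
  Position 2: 'a' -> vowel (running count: 1)
Total vowels: 1

1


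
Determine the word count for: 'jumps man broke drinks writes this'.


Counting words by splitting on spaces:
  Word 1: 'jumps'
  Word 2: 'man'
  Word 3: 'broke'
  Word 4: 'drinks'
  Word 5: 'writes'
  Word 6: 'this'
Total words: 6

6


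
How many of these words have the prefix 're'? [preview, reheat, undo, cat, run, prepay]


Checking each word for prefix 're':
  'preview' -> no (count: 0)
  'reheat' -> YES, starts with 're' (count: 1)
  'undo' -> no (count: 1)
  'cat' -> no (count: 1)
  'run' -> no (count: 1)
  'prepay' -> no (count: 1)
Total with prefix 're': 1

1


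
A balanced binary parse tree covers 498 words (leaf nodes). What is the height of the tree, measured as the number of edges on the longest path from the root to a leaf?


In a balanced binary tree with n leaves the deepest leaf is ceil(log2(n)) edges below the root.
log2(498) = 8.9600
ceil(8.9600) = 9
height (edges) = 9

9


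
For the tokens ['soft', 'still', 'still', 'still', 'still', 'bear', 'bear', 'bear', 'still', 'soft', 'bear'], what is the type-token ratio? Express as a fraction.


Tokens: 11
Unique types: ('bear', 'soft', 'still') = 3
TTR = 3/11
Already in lowest terms.

3/11


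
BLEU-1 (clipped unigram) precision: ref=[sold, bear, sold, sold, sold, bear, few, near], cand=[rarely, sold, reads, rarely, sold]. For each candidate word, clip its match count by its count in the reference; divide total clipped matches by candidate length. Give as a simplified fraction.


Reference word counts: {'bear': 2, 'few': 1, 'near': 1, 'sold': 4}
Checking each candidate word (with clipping):
  'rarely' -> not in reference -> no match (matches: 0)
  'sold' -> in reference (ref count 4, used 1/4) -> match (matches: 1)
  'reads' -> not in reference -> no match (matches: 1)
  'rarely' -> not in reference -> no match (matches: 1)
  'sold' -> in reference (ref count 4, used 2/4) -> match (matches: 2)
Clipped matches: 2, Candidate length: 5
Precision = 2/5

2/5


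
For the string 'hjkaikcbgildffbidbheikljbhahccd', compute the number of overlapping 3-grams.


String 'hjkaikcbgildffbidbheikljbhahccd' has length L = 31.
Number of overlapping n-grams = L - n + 1
Substituting: 31 - 3 + 1 = 29

29


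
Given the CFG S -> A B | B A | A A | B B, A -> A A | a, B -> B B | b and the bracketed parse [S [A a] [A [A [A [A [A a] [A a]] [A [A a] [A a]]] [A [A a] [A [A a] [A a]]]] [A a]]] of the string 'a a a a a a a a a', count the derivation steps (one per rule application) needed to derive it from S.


Every bracketed nonterminal node [X ...] in the tree is produced by exactly one rule application.
Reading the tree off as a leftmost derivation:
  Step 1: S  =>  A A   (applied S -> A A)
  Step 2: A A  =>  a A   (applied A -> a)
  Step 3: a A  =>  a A A   (applied A -> A A)
  Step 4: a A A  =>  a A A A   (applied A -> A A)
  Step 5: a A A A  =>  a A A A A   (applied A -> A A)
  Step 6: a A A A A  =>  a A A A A A   (applied A -> A A)
  Step 7: a A A A A A  =>  a a A A A A   (applied A -> a)
  Step 8: a a A A A A  =>  a a a A A A   (applied A -> a)
  Step 9: a a a A A A  =>  a a a A A A A   (applied A -> A A)
  Step 10: a a a A A A A  =>  a a a a A A A   (applied A -> a)
  Step 11: a a a a A A A  =>  a a a a a A A   (applied A -> a)
  Step 12: a a a a a A A  =>  a a a a a A A A   (applied A -> A A)
  Step 13: a a a a a A A A  =>  a a a a a a A A   (applied A -> a)
  Step 14: a a a a a a A A  =>  a a a a a a A A A   (applied A -> A A)
  Step 15: a a a a a a A A A  =>  a a a a a a a A A   (applied A -> a)
  Step 16: a a a a a a a A A  =>  a a a a a a a a A   (applied A -> a)
  Step 17: a a a a a a a a A  =>  a a a a a a a a a   (applied A -> a)
Final yield: a a a a a a a a a
Total rewrite steps: 17

17


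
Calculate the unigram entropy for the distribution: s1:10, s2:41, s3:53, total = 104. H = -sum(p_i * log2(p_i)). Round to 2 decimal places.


Computing entropy H = -sum(p_i * log2(p_i)):
  s1: p = 10/104 = 0.0962, -p*log2(p) = 0.3249
  s2: p = 41/104 = 0.3942, -p*log2(p) = 0.5294
  s3: p = 53/104 = 0.5096, -p*log2(p) = 0.4956
H = sum of terms = 1.3499
Rounded to 2 decimals: 1.35

1.35


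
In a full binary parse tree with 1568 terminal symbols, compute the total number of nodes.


Leaf nodes (terminals): 1568
Internal nodes = n - 1 = 1568 - 1 = 1567
Total = leaves + internal = 1568 + 1567 = 3135

3135


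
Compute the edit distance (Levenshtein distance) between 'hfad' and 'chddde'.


Building DP table for s1='hfad' (len 4) and s2='chddde' (len 6):
       c  h  d  d  d  e
    0  1  2  3  4  5  6
  h 1  1  1  2  3  4  5
  f 2  2  2  2  3  4  5
  a 3  3  3  3  3  4  5
  d 4  4  4  3  3  3  4
Edit distance = dp[4][6] = 4

4


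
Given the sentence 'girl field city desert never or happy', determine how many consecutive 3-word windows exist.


Word trigrams from [7] words:
  Trigram 1: (girl field city)
  Trigram 2: (field city desert)
  Trigram 3: (city desert never)
  Trigram 4: (desert never or)
  Trigram 5: (never or happy)
Total word trigrams: 7 - 2 = 5

5


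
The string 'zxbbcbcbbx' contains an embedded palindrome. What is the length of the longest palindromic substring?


Scanning 'zxbbcbcbbx' for palindromic substrings.
Substring at positions 1-9: 'xbbcbcbbx'.
Check: reverse('xbbcbcbbx') = 'xbbcbcbbx' -> palindrome confirmed.
Neighbouring characters ('z' / '-') break symmetry, so it cannot extend further.
No longer palindromic substring exists; longest length = 9

9


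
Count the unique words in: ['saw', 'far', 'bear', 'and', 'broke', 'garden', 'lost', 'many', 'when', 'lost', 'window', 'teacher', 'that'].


Listing all tokens and tracking unique types:
  Token 1: 'saw' -> NEW (unique so far: 1)
  Token 2: 'far' -> NEW (unique so far: 2)
  Token 3: 'bear' -> NEW (unique so far: 3)
  Token 4: 'and' -> NEW (unique so far: 4)
  Token 5: 'broke' -> NEW (unique so far: 5)
  Token 6: 'garden' -> NEW (unique so far: 6)
  Token 7: 'lost' -> NEW (unique so far: 7)
  Token 8: 'many' -> NEW (unique so far: 8)
  Token 9: 'when' -> NEW (unique so far: 9)
  Token 10: 'lost' -> duplicate (unique so far: 9)
  Token 11: 'window' -> NEW (unique so far: 10)
  Token 12: 'teacher' -> NEW (unique so far: 11)
  Token 13: 'that' -> NEW (unique so far: 12)
Unique types: ('and', 'bear', 'broke', 'far', 'garden', 'lost', 'many', 'saw', 'teacher', 'that', 'when', 'window')
Vocabulary size: 12

12


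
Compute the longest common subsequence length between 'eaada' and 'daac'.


DP table for LCS of 'eaada' and 'daac':
       d  a  a  c
    0  0  0  0  0
  e 0  0  0  0  0
  a 0  0  1  1  1
  a 0  0  1  2  2
  d 0  1  1  2  2
  a 0  1  2  2  2
LCS: 'aa'
LCS length = 2

2


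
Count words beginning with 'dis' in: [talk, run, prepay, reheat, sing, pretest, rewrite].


Checking each word for prefix 'dis':
  'talk' -> no (count: 0)
  'run' -> no (count: 0)
  'prepay' -> no (count: 0)
  'reheat' -> no (count: 0)
  'sing' -> no (count: 0)
  'pretest' -> no (count: 0)
  'rewrite' -> no (count: 0)
Total with prefix 'dis': 0

0


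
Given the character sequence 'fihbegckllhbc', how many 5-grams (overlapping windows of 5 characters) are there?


String 'fihbegckllhbc' has length L = 13.
Number of overlapping n-grams = L - n + 1
Substituting: 13 - 5 + 1 = 9

9


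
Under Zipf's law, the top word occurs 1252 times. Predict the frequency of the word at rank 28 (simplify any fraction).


Zipf's law: freq(rank) = f1 / rank
f1 = 1252, rank = 28
freq = 1252 / 28
GCD(1252, 28) = 4
Simplified: 313/7

313/7


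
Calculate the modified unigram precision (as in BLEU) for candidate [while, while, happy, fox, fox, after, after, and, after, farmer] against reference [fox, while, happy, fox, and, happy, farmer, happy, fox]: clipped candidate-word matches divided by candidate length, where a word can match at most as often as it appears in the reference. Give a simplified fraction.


Reference word counts: {'and': 1, 'farmer': 1, 'fox': 3, 'happy': 3, 'while': 1}
Checking each candidate word (with clipping):
  'while' -> in reference (ref count 1, used 1/1) -> match (matches: 1)
  'while' -> ref count 1 already used up (1/1) -> clipped, no match (matches: 1)
  'happy' -> in reference (ref count 3, used 1/3) -> match (matches: 2)
  'fox' -> in reference (ref count 3, used 1/3) -> match (matches: 3)
  'fox' -> in reference (ref count 3, used 2/3) -> match (matches: 4)
  'after' -> not in reference -> no match (matches: 4)
  'after' -> not in reference -> no match (matches: 4)
  'and' -> in reference (ref count 1, used 1/1) -> match (matches: 5)
  'after' -> not in reference -> no match (matches: 5)
  'farmer' -> in reference (ref count 1, used 1/1) -> match (matches: 6)
Clipped matches: 6, Candidate length: 10
Precision = 6/10 = 3/5

3/5


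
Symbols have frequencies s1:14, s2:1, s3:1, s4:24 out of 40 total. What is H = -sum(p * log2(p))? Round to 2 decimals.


Computing entropy H = -sum(p_i * log2(p_i)):
  s1: p = 14/40 = 0.3500, -p*log2(p) = 0.5301
  s2: p = 1/40 = 0.0250, -p*log2(p) = 0.1330
  s3: p = 1/40 = 0.0250, -p*log2(p) = 0.1330
  s4: p = 24/40 = 0.6000, -p*log2(p) = 0.4422
H = sum of terms = 1.2383
Rounded to 2 decimals: 1.24

1.24


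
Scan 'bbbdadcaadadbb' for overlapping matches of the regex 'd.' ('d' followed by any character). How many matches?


Pattern: d. means 'd' followed by any character.
Scanning 'bbbdadcaadadbb' position-by-position:
  Pos 0: window 'bb' -> no
  Pos 1: window 'bb' -> no
  Pos 2: window 'bd' -> no
  Pos 3: window 'da' -> MATCH
  Pos 4: window 'ad' -> no
  Pos 5: window 'dc' -> MATCH
  Pos 6: window 'ca' -> no
  Pos 7: window 'aa' -> no
  Pos 8: window 'ad' -> no
  Pos 9: window 'da' -> MATCH
  Pos 10: window 'ad' -> no
  Pos 11: window 'db' -> MATCH
  Pos 12: window 'bb' -> no
  Pos 13: window 'b' -> no
Total matches: 4

4


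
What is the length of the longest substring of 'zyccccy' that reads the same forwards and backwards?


Scanning 'zyccccy' for palindromic substrings.
Substring at positions 1-6: 'yccccy'.
Check: reverse('yccccy') = 'yccccy' -> palindrome confirmed.
Neighbouring characters ('z' / '-') break symmetry, so it cannot extend further.
No longer palindromic substring exists; longest length = 6

6


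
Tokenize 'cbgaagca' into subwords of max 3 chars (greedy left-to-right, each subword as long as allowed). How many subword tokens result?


'cbgaagca' has 8 characters.
Chunking with max size 3:
  Chunk 1: 'cbg' (positions 0-2)
  Chunk 2: 'aag' (positions 3-5)
  Chunk 3: 'ca' (positions 6-7)
Total chunks: ceil(8 / 3) = 3

3


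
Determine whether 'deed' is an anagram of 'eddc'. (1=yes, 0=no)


Sort characters of 'deed': 'ddee'
Sort characters of 'eddc': 'cdde'
Sorted forms differ -> they are NOT anagrams
Result: 0

0


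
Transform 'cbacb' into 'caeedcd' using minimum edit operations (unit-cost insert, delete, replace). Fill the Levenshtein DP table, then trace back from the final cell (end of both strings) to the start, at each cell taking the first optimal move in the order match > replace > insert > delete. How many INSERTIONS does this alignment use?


Edit distance = 5. Backtracking from cell (5, 7) with preference match > replace > insert > delete,
then listing the resulting alignment 'cbacb' -> 'caeedcd' left to right:
  Step 1: keep 'c'
  Step 2: insert 'a' [insertion #1]
  Step 3: insert 'e' [insertion #2]
  Step 4: replace b->e
  Step 5: replace a->d
  Step 6: keep 'c'
  Step 7: replace b->d
Total insertions: 2

2


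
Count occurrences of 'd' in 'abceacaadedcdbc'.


Scanning 'abceacaadedcdbc' for 'd':
  Position 8: 'd' -> MATCH (count: 1)
  Position 10: 'd' -> MATCH (count: 2)
  Position 12: 'd' -> MATCH (count: 3)
Total occurrences of 'd': 3

3


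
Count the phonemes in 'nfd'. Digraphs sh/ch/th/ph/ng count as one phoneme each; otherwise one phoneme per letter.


Parsing 'nfd' greedily, digraphs first:
  'n' -> consonant phoneme (phonemes so far: 1)
  'f' -> consonant phoneme (phonemes so far: 2)
  'd' -> consonant phoneme (phonemes so far: 3)
Total phonemes: 3

3


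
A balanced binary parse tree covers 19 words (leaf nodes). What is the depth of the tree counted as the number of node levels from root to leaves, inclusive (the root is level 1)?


In a balanced binary tree with n leaves the deepest leaf is ceil(log2(n)) edges below the root,
so counting node levels inclusive of root and leaves gives ceil(log2(n)) + 1 levels.
log2(19) = 4.2479
ceil(4.2479) = 5
levels = 5 + 1 = 6

6


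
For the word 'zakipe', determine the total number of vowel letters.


Scanning each character of 'zakipe':
  Position 1: 'z' -> consonant (running count: 0)
  Position 2: 'a' -> vowel (running count: 1)
  Position 3: 'k' -> consonant (running count: 1)
  Position 4: 'i' -> vowel (running count: 2)
  Position 5: 'p' -> consonant (running count: 2)
  Position 6: 'e' -> vowel (running count: 3)
Total vowels: 3

3


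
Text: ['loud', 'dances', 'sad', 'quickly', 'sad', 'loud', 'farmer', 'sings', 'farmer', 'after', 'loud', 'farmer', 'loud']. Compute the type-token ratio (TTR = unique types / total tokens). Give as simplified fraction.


Tokens: 13
Unique types: ('after', 'dances', 'farmer', 'loud', 'quickly', 'sad', 'sings') = 7
TTR = 7/13
Already in lowest terms.

7/13


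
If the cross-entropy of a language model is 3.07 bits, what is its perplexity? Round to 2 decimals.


Perplexity formula: PP = 2^H
H = 3.07
PP = 2^3.07
Decompose: 2^3.07 = 2^3 * 2^0.07
2^3 = 8, 2^0.07 ~ 1.0497167
PP ~ 8 * 1.0497167 = 8.3977336
Rounded to 2 decimals: 8.40

8.40


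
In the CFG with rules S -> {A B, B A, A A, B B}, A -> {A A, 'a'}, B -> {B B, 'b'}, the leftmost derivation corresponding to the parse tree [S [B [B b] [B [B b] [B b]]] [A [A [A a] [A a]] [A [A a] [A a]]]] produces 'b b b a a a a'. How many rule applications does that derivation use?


Every bracketed nonterminal node [X ...] in the tree is produced by exactly one rule application.
Reading the tree off as a leftmost derivation:
  Step 1: S  =>  B A   (applied S -> B A)
  Step 2: B A  =>  B B A   (applied B -> B B)
  Step 3: B B A  =>  b B A   (applied B -> b)
  Step 4: b B A  =>  b B B A   (applied B -> B B)
  Step 5: b B B A  =>  b b B A   (applied B -> b)
  Step 6: b b B A  =>  b b b A   (applied B -> b)
  Step 7: b b b A  =>  b b b A A   (applied A -> A A)
  Step 8: b b b A A  =>  b b b A A A   (applied A -> A A)
  Step 9: b b b A A A  =>  b b b a A A   (applied A -> a)
  Step 10: b b b a A A  =>  b b b a a A   (applied A -> a)
  Step 11: b b b a a A  =>  b b b a a A A   (applied A -> A A)
  Step 12: b b b a a A A  =>  b b b a a a A   (applied A -> a)
  Step 13: b b b a a a A  =>  b b b a a a a   (applied A -> a)
Final yield: b b b a a a a
Total rewrite steps: 13

13


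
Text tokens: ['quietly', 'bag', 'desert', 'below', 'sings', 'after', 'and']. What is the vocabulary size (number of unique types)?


Listing all tokens and tracking unique types:
  Token 1: 'quietly' -> NEW (unique so far: 1)
  Token 2: 'bag' -> NEW (unique so far: 2)
  Token 3: 'desert' -> NEW (unique so far: 3)
  Token 4: 'below' -> NEW (unique so far: 4)
  Token 5: 'sings' -> NEW (unique so far: 5)
  Token 6: 'after' -> NEW (unique so far: 6)
  Token 7: 'and' -> NEW (unique so far: 7)
Unique types: ('after', 'and', 'bag', 'below', 'desert', 'quietly', 'sings')
Vocabulary size: 7

7


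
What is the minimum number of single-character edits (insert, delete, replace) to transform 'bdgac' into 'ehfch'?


Building DP table for s1='bdgac' (len 5) and s2='ehfch' (len 5):
       e  h  f  c  h
    0  1  2  3  4  5
  b 1  1  2  3  4  5
  d 2  2  2  3  4  5
  g 3  3  3  3  4  5
  a 4  4  4  4  4  5
  c 5  5  5  5  4  5
Edit distance = dp[5][5] = 5

5


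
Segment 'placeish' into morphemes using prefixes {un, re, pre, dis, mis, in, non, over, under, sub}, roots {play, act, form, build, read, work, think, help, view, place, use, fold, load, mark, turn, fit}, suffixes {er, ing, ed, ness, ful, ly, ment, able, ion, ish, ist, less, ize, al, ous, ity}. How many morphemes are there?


Segmenting 'placeish' against the inventory:
  'place' -> root (morpheme 1)
  'ish' -> suffix (morpheme 2)
Total morphemes: 2

2


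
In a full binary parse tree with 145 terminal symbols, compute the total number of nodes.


Leaf nodes (terminals): 145
Internal nodes = n - 1 = 145 - 1 = 144
Total = leaves + internal = 145 + 144 = 289

289


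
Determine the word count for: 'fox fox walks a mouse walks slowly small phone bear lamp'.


Counting words by splitting on spaces:
  Word 1: 'fox'
  Word 2: 'fox'
  Word 3: 'walks'
  Word 4: 'a'
  Word 5: 'mouse'
  Word 6: 'walks'
  Word 7: 'slowly'
  Word 8: 'small'
  Word 9: 'phone'
  Word 10: 'bear'
  Word 11: 'lamp'
Total words: 11

11


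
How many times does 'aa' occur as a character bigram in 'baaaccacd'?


Scanning 'baaaccacd' for bigram 'aa':
  Position 0: 'ba' -> no
  Position 1: 'aa' -> MATCH
  Position 2: 'aa' -> MATCH
  Position 3: 'ac' -> no
  Position 4: 'cc' -> no
  Position 5: 'ca' -> no
  Position 6: 'ac' -> no
  Position 7: 'cd' -> no
Total matches: 2

2


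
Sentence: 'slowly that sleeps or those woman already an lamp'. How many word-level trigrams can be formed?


Word trigrams from [9] words:
  Trigram 1: (slowly that sleeps)
  Trigram 2: (that sleeps or)
  Trigram 3: (sleeps or those)
  Trigram 4: (or those woman)
  Trigram 5: (those woman already)
  Trigram 6: (woman already an)
  Trigram 7: (already an lamp)
Total word trigrams: 9 - 2 = 7

7


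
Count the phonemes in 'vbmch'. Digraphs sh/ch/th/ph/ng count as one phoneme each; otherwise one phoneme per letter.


Parsing 'vbmch' greedily, digraphs first:
  'v' -> consonant phoneme (phonemes so far: 1)
  'b' -> consonant phoneme (phonemes so far: 2)
  'm' -> consonant phoneme (phonemes so far: 3)
  'ch' -> digraph (1 consonant phoneme) (phonemes so far: 4)
Total phonemes: 4

4


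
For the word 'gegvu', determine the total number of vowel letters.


Scanning each character of 'gegvu':
  Position 1: 'g' -> consonant (running count: 0)
  Position 2: 'e' -> vowel (running count: 1)
  Position 3: 'g' -> consonant (running count: 1)
  Position 4: 'v' -> consonant (running count: 1)
  Position 5: 'u' -> vowel (running count: 2)
Total vowels: 2

2


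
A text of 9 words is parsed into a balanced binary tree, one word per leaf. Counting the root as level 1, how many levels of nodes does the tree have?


In a balanced binary tree with n leaves the deepest leaf is ceil(log2(n)) edges below the root,
so counting node levels inclusive of root and leaves gives ceil(log2(n)) + 1 levels.
log2(9) = 3.1699
ceil(3.1699) = 4
levels = 4 + 1 = 5

5


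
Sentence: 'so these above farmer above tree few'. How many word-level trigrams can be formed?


Word trigrams from [7] words:
  Trigram 1: (so these above)
  Trigram 2: (these above farmer)
  Trigram 3: (above farmer above)
  Trigram 4: (farmer above tree)
  Trigram 5: (above tree few)
Total word trigrams: 7 - 2 = 5

5


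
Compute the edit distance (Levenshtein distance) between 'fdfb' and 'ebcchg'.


Building DP table for s1='fdfb' (len 4) and s2='ebcchg' (len 6):
       e  b  c  c  h  g
    0  1  2  3  4  5  6
  f 1  1  2  3  4  5  6
  d 2  2  2  3  4  5  6
  f 3  3  3  3  4  5  6
  b 4  4  3  4  4  5  6
Edit distance = dp[4][6] = 6

6


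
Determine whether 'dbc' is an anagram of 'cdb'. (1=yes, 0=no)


Sort characters of 'dbc': 'bcd'
Sort characters of 'cdb': 'bcd'
Sorted forms match -> they ARE anagrams
Result: 1

1


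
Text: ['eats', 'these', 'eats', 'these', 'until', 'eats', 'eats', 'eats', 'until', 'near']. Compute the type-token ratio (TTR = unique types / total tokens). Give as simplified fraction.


Tokens: 10
Unique types: ('eats', 'near', 'these', 'until') = 4
TTR = 4/10
Simplify: divide both by 2 -> 2/5
TTR = 2/5

2/5


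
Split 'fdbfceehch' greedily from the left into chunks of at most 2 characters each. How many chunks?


'fdbfceehch' has 10 characters.
Chunking with max size 2:
  Chunk 1: 'fd' (positions 0-1)
  Chunk 2: 'bf' (positions 2-3)
  Chunk 3: 'ce' (positions 4-5)
  Chunk 4: 'eh' (positions 6-7)
  Chunk 5: 'ch' (positions 8-9)
Total chunks: ceil(10 / 2) = 5

5


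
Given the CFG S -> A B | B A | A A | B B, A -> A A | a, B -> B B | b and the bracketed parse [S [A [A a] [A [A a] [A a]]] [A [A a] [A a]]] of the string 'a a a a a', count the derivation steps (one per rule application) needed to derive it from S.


Every bracketed nonterminal node [X ...] in the tree is produced by exactly one rule application.
Reading the tree off as a leftmost derivation:
  Step 1: S  =>  A A   (applied S -> A A)
  Step 2: A A  =>  A A A   (applied A -> A A)
  Step 3: A A A  =>  a A A   (applied A -> a)
  Step 4: a A A  =>  a A A A   (applied A -> A A)
  Step 5: a A A A  =>  a a A A   (applied A -> a)
  Step 6: a a A A  =>  a a a A   (applied A -> a)
  Step 7: a a a A  =>  a a a A A   (applied A -> A A)
  Step 8: a a a A A  =>  a a a a A   (applied A -> a)
  Step 9: a a a a A  =>  a a a a a   (applied A -> a)
Final yield: a a a a a
Total rewrite steps: 9

9


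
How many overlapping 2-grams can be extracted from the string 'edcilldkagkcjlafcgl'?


String 'edcilldkagkcjlafcgl' has length L = 19.
Number of overlapping n-grams = L - n + 1
Substituting: 19 - 2 + 1 = 18

18


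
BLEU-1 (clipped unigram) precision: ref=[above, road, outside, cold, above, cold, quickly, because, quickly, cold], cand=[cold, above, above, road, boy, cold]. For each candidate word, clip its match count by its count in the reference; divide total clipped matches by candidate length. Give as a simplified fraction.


Reference word counts: {'above': 2, 'because': 1, 'cold': 3, 'outside': 1, 'quickly': 2, 'road': 1}
Checking each candidate word (with clipping):
  'cold' -> in reference (ref count 3, used 1/3) -> match (matches: 1)
  'above' -> in reference (ref count 2, used 1/2) -> match (matches: 2)
  'above' -> in reference (ref count 2, used 2/2) -> match (matches: 3)
  'road' -> in reference (ref count 1, used 1/1) -> match (matches: 4)
  'boy' -> not in reference -> no match (matches: 4)
  'cold' -> in reference (ref count 3, used 2/3) -> match (matches: 5)
Clipped matches: 5, Candidate length: 6
Precision = 5/6

5/6


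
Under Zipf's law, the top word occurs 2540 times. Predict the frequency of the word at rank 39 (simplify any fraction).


Zipf's law: freq(rank) = f1 / rank
f1 = 2540, rank = 39
freq = 2540 / 39
GCD(2540, 39) = 1
Simplified: 2540/39

2540/39


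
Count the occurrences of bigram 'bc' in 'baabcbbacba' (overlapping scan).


Scanning 'baabcbbacba' for bigram 'bc':
  Position 0: 'ba' -> no
  Position 1: 'aa' -> no
  Position 2: 'ab' -> no
  Position 3: 'bc' -> MATCH
  Position 4: 'cb' -> no
  Position 5: 'bb' -> no
  Position 6: 'ba' -> no
  Position 7: 'ac' -> no
  Position 8: 'cb' -> no
  Position 9: 'ba' -> no
Total matches: 1

1


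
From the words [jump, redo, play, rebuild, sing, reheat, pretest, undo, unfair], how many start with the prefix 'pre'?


Checking each word for prefix 'pre':
  'jump' -> no (count: 0)
  'redo' -> no (count: 0)
  'play' -> no (count: 0)
  'rebuild' -> no (count: 0)
  'sing' -> no (count: 0)
  'reheat' -> no (count: 0)
  'pretest' -> YES, starts with 'pre' (count: 1)
  'undo' -> no (count: 1)
  'unfair' -> no (count: 1)
Total with prefix 'pre': 1

1


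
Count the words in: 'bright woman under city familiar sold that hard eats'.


Counting words by splitting on spaces:
  Word 1: 'bright'
  Word 2: 'woman'
  Word 3: 'under'
  Word 4: 'city'
  Word 5: 'familiar'
  Word 6: 'sold'
  Word 7: 'that'
  Word 8: 'hard'
  Word 9: 'eats'
Total words: 9

9


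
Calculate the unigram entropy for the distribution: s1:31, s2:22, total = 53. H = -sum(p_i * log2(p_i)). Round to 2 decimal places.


Computing entropy H = -sum(p_i * log2(p_i)):
  s1: p = 31/53 = 0.5849, -p*log2(p) = 0.4526
  s2: p = 22/53 = 0.4151, -p*log2(p) = 0.5265
H = sum of terms = 0.9791
Rounded to 2 decimals: 0.98

0.98


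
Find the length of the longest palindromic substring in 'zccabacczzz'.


Scanning 'zccabacczzz' for palindromic substrings.
Substring at positions 0-8: 'zccabaccz'.
Check: reverse('zccabaccz') = 'zccabaccz' -> palindrome confirmed.
Neighbouring characters ('-' / 'z') break symmetry, so it cannot extend further.
No longer palindromic substring exists; longest length = 9

9


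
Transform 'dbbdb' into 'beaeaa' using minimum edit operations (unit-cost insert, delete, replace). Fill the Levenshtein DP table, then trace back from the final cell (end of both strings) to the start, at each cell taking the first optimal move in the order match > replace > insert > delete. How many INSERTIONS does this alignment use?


Edit distance = 6. Backtracking from cell (5, 6) with preference match > replace > insert > delete,
then listing the resulting alignment 'dbbdb' -> 'beaeaa' left to right:
  Step 1: insert 'b' [insertion #1]
  Step 2: replace d->e
  Step 3: replace b->a
  Step 4: replace b->e
  Step 5: replace d->a
  Step 6: replace b->a
Total insertions: 1

1


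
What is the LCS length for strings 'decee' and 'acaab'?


DP table for LCS of 'decee' and 'acaab':
       a  c  a  a  b
    0  0  0  0  0  0
  d 0  0  0  0  0  0
  e 0  0  0  0  0  0
  c 0  0  1  1  1  1
  e 0  0  1  1  1  1
  e 0  0  1  1  1  1
LCS: 'c'
LCS length = 1

1
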